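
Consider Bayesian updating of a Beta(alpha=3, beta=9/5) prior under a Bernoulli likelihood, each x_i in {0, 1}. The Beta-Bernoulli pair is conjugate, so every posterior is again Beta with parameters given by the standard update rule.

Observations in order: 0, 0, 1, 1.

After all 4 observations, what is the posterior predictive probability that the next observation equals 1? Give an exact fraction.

obs 1: x=0 → posterior Beta(3, 14/5)
obs 2: x=0 → posterior Beta(3, 19/5)
obs 3: x=1 → posterior Beta(4, 19/5)
obs 4: x=1 → posterior Beta(5, 19/5)

25/44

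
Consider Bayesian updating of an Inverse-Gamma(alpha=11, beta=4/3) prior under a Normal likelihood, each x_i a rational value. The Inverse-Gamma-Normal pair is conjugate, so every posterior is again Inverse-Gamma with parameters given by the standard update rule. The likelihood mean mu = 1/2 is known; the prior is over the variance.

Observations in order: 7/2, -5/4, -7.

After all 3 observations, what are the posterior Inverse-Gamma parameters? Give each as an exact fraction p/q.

alpha=25/2, beta=3407/96

obs 1: x=7/2 → posterior Inverse-Gamma(23/2, 35/6)
obs 2: x=-5/4 → posterior Inverse-Gamma(12, 707/96)
obs 3: x=-7 → posterior Inverse-Gamma(25/2, 3407/96)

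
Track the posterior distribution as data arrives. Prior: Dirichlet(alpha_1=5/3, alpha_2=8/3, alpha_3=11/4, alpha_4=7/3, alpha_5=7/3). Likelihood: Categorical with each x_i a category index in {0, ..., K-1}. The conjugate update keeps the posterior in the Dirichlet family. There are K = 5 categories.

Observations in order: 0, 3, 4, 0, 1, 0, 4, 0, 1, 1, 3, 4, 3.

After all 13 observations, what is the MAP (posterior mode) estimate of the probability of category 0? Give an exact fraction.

56/237

obs 1: x=0 → posterior Dirichlet(8/3, 8/3, 11/4, 7/3, 7/3)
obs 2: x=3 → posterior Dirichlet(8/3, 8/3, 11/4, 10/3, 7/3)
obs 3: x=4 → posterior Dirichlet(8/3, 8/3, 11/4, 10/3, 10/3)
obs 4: x=0 → posterior Dirichlet(11/3, 8/3, 11/4, 10/3, 10/3)
obs 5: x=1 → posterior Dirichlet(11/3, 11/3, 11/4, 10/3, 10/3)
obs 6: x=0 → posterior Dirichlet(14/3, 11/3, 11/4, 10/3, 10/3)
obs 7: x=4 → posterior Dirichlet(14/3, 11/3, 11/4, 10/3, 13/3)
obs 8: x=0 → posterior Dirichlet(17/3, 11/3, 11/4, 10/3, 13/3)
obs 9: x=1 → posterior Dirichlet(17/3, 14/3, 11/4, 10/3, 13/3)
obs 10: x=1 → posterior Dirichlet(17/3, 17/3, 11/4, 10/3, 13/3)
obs 11: x=3 → posterior Dirichlet(17/3, 17/3, 11/4, 13/3, 13/3)
obs 12: x=4 → posterior Dirichlet(17/3, 17/3, 11/4, 13/3, 16/3)
obs 13: x=3 → posterior Dirichlet(17/3, 17/3, 11/4, 16/3, 16/3)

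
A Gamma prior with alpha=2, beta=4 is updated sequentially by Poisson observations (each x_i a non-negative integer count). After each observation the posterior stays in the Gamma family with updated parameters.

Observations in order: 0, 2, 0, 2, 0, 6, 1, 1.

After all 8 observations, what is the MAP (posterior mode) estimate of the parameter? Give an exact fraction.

obs 1: x=0 → posterior Gamma(2, 5)
obs 2: x=2 → posterior Gamma(4, 6)
obs 3: x=0 → posterior Gamma(4, 7)
obs 4: x=2 → posterior Gamma(6, 8)
obs 5: x=0 → posterior Gamma(6, 9)
obs 6: x=6 → posterior Gamma(12, 10)
obs 7: x=1 → posterior Gamma(13, 11)
obs 8: x=1 → posterior Gamma(14, 12)

13/12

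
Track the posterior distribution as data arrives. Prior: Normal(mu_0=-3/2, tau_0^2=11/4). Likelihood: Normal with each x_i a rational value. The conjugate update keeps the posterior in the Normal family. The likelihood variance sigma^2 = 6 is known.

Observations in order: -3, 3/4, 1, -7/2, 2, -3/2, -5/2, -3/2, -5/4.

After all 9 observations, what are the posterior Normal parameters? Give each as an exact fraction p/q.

mu_0=-281/246, tau_0^2=22/41

obs 1: x=-3 → posterior Normal(-69/35, 66/35)
obs 2: x=3/4 → posterior Normal(-243/184, 33/23)
obs 3: x=1 → posterior Normal(-199/228, 22/19)
obs 4: x=-7/2 → posterior Normal(-353/272, 33/34)
obs 5: x=2 → posterior Normal(-265/316, 66/79)
obs 6: x=-3/2 → posterior Normal(-331/360, 11/15)
obs 7: x=-5/2 → posterior Normal(-441/404, 66/101)
obs 8: x=-3/2 → posterior Normal(-507/448, 33/56)
obs 9: x=-5/4 → posterior Normal(-281/246, 22/41)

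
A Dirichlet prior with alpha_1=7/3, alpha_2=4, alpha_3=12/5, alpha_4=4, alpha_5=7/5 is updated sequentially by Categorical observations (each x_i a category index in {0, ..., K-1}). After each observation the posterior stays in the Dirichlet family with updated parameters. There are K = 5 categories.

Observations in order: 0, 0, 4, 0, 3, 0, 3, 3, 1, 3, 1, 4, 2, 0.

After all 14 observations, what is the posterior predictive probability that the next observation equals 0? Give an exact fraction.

55/211

obs 1: x=0 → posterior Dirichlet(10/3, 4, 12/5, 4, 7/5)
obs 2: x=0 → posterior Dirichlet(13/3, 4, 12/5, 4, 7/5)
obs 3: x=4 → posterior Dirichlet(13/3, 4, 12/5, 4, 12/5)
obs 4: x=0 → posterior Dirichlet(16/3, 4, 12/5, 4, 12/5)
obs 5: x=3 → posterior Dirichlet(16/3, 4, 12/5, 5, 12/5)
obs 6: x=0 → posterior Dirichlet(19/3, 4, 12/5, 5, 12/5)
obs 7: x=3 → posterior Dirichlet(19/3, 4, 12/5, 6, 12/5)
obs 8: x=3 → posterior Dirichlet(19/3, 4, 12/5, 7, 12/5)
obs 9: x=1 → posterior Dirichlet(19/3, 5, 12/5, 7, 12/5)
obs 10: x=3 → posterior Dirichlet(19/3, 5, 12/5, 8, 12/5)
obs 11: x=1 → posterior Dirichlet(19/3, 6, 12/5, 8, 12/5)
obs 12: x=4 → posterior Dirichlet(19/3, 6, 12/5, 8, 17/5)
obs 13: x=2 → posterior Dirichlet(19/3, 6, 17/5, 8, 17/5)
obs 14: x=0 → posterior Dirichlet(22/3, 6, 17/5, 8, 17/5)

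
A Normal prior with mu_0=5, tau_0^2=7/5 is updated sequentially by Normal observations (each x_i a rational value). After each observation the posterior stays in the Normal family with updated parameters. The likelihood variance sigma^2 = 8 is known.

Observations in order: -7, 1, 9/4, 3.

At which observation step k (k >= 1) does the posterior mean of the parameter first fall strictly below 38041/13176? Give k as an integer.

obs 1: x=-7 → posterior Normal(151/47, 56/47)
obs 2: x=1 → posterior Normal(79/27, 28/27)
obs 3: x=9/4 → posterior Normal(695/244, 56/61)
obs 4: x=3 → posterior Normal(779/272, 14/17)

k = 3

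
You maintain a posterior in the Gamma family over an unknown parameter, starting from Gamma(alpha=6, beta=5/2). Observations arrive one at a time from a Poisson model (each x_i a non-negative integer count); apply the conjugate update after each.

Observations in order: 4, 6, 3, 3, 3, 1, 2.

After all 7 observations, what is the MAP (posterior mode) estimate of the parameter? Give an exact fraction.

obs 1: x=4 → posterior Gamma(10, 7/2)
obs 2: x=6 → posterior Gamma(16, 9/2)
obs 3: x=3 → posterior Gamma(19, 11/2)
obs 4: x=3 → posterior Gamma(22, 13/2)
obs 5: x=3 → posterior Gamma(25, 15/2)
obs 6: x=1 → posterior Gamma(26, 17/2)
obs 7: x=2 → posterior Gamma(28, 19/2)

54/19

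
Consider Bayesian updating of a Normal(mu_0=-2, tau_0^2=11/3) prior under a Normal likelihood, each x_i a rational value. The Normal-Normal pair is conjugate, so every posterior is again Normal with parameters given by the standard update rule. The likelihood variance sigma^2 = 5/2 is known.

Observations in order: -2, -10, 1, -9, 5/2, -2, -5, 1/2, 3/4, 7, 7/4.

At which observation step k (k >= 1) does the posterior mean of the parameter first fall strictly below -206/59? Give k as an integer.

obs 1: x=-2 → posterior Normal(-2, 55/37)
obs 2: x=-10 → posterior Normal(-294/59, 55/59)
obs 3: x=1 → posterior Normal(-272/81, 55/81)
obs 4: x=-9 → posterior Normal(-470/103, 55/103)
obs 5: x=5/2 → posterior Normal(-83/25, 11/25)
obs 6: x=-2 → posterior Normal(-153/49, 55/147)
obs 7: x=-5 → posterior Normal(-569/169, 55/169)
obs 8: x=1/2 → posterior Normal(-558/191, 55/191)
obs 9: x=3/4 → posterior Normal(-361/142, 55/213)
obs 10: x=7 → posterior Normal(-155/94, 11/47)
obs 11: x=7/4 → posterior Normal(-349/257, 55/257)

k = 2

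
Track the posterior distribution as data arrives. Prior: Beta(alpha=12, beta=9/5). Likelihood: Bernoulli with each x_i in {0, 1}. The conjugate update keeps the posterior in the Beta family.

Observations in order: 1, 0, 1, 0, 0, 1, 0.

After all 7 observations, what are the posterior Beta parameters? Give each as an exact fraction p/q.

alpha=15, beta=29/5

obs 1: x=1 → posterior Beta(13, 9/5)
obs 2: x=0 → posterior Beta(13, 14/5)
obs 3: x=1 → posterior Beta(14, 14/5)
obs 4: x=0 → posterior Beta(14, 19/5)
obs 5: x=0 → posterior Beta(14, 24/5)
obs 6: x=1 → posterior Beta(15, 24/5)
obs 7: x=0 → posterior Beta(15, 29/5)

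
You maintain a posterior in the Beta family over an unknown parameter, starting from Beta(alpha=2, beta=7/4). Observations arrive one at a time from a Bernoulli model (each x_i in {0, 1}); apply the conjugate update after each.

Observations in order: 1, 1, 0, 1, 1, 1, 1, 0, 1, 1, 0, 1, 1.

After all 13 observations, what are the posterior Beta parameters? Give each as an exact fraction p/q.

obs 1: x=1 → posterior Beta(3, 7/4)
obs 2: x=1 → posterior Beta(4, 7/4)
obs 3: x=0 → posterior Beta(4, 11/4)
obs 4: x=1 → posterior Beta(5, 11/4)
obs 5: x=1 → posterior Beta(6, 11/4)
obs 6: x=1 → posterior Beta(7, 11/4)
obs 7: x=1 → posterior Beta(8, 11/4)
obs 8: x=0 → posterior Beta(8, 15/4)
obs 9: x=1 → posterior Beta(9, 15/4)
obs 10: x=1 → posterior Beta(10, 15/4)
obs 11: x=0 → posterior Beta(10, 19/4)
obs 12: x=1 → posterior Beta(11, 19/4)
obs 13: x=1 → posterior Beta(12, 19/4)

alpha=12, beta=19/4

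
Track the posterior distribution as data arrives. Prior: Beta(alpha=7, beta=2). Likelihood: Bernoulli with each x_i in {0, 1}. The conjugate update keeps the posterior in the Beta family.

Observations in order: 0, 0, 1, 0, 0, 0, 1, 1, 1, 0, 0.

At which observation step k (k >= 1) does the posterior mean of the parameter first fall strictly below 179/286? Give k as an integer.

k = 4

obs 1: x=0 → posterior Beta(7, 3)
obs 2: x=0 → posterior Beta(7, 4)
obs 3: x=1 → posterior Beta(8, 4)
obs 4: x=0 → posterior Beta(8, 5)
obs 5: x=0 → posterior Beta(8, 6)
obs 6: x=0 → posterior Beta(8, 7)
obs 7: x=1 → posterior Beta(9, 7)
obs 8: x=1 → posterior Beta(10, 7)
obs 9: x=1 → posterior Beta(11, 7)
obs 10: x=0 → posterior Beta(11, 8)
obs 11: x=0 → posterior Beta(11, 9)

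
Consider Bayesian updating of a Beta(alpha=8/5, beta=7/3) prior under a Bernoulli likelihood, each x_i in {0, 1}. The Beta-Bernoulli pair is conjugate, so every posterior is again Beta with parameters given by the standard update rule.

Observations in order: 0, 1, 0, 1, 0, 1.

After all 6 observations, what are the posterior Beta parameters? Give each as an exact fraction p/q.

obs 1: x=0 → posterior Beta(8/5, 10/3)
obs 2: x=1 → posterior Beta(13/5, 10/3)
obs 3: x=0 → posterior Beta(13/5, 13/3)
obs 4: x=1 → posterior Beta(18/5, 13/3)
obs 5: x=0 → posterior Beta(18/5, 16/3)
obs 6: x=1 → posterior Beta(23/5, 16/3)

alpha=23/5, beta=16/3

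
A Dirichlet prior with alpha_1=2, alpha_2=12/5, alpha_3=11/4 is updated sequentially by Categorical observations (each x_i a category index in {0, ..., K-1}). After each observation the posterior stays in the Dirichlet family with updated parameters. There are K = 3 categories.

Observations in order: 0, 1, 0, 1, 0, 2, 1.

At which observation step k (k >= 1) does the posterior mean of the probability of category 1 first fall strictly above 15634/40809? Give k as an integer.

k = 4

obs 1: x=0 → posterior Dirichlet(3, 12/5, 11/4)
obs 2: x=1 → posterior Dirichlet(3, 17/5, 11/4)
obs 3: x=0 → posterior Dirichlet(4, 17/5, 11/4)
obs 4: x=1 → posterior Dirichlet(4, 22/5, 11/4)
obs 5: x=0 → posterior Dirichlet(5, 22/5, 11/4)
obs 6: x=2 → posterior Dirichlet(5, 22/5, 15/4)
obs 7: x=1 → posterior Dirichlet(5, 27/5, 15/4)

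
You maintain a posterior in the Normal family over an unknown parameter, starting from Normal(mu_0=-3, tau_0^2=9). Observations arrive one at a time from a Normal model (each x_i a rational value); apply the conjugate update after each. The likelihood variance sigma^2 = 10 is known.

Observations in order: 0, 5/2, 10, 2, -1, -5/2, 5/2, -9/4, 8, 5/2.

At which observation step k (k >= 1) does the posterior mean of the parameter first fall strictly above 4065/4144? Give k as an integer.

k = 3

obs 1: x=0 → posterior Normal(-30/19, 90/19)
obs 2: x=5/2 → posterior Normal(-15/56, 45/14)
obs 3: x=10 → posterior Normal(165/74, 90/37)
obs 4: x=2 → posterior Normal(201/92, 45/23)
obs 5: x=-1 → posterior Normal(183/110, 18/11)
obs 6: x=-5/2 → posterior Normal(69/64, 45/32)
obs 7: x=5/2 → posterior Normal(183/146, 90/73)
obs 8: x=-9/4 → posterior Normal(285/328, 45/41)
obs 9: x=8 → posterior Normal(573/364, 90/91)
obs 10: x=5/2 → posterior Normal(663/400, 9/10)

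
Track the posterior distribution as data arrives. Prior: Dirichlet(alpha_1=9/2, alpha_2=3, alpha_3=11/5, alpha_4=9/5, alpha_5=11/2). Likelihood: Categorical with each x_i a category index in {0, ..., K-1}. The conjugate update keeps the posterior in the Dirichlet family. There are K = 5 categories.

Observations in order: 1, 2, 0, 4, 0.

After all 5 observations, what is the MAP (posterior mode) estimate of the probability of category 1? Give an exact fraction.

obs 1: x=1 → posterior Dirichlet(9/2, 4, 11/5, 9/5, 11/2)
obs 2: x=2 → posterior Dirichlet(9/2, 4, 16/5, 9/5, 11/2)
obs 3: x=0 → posterior Dirichlet(11/2, 4, 16/5, 9/5, 11/2)
obs 4: x=4 → posterior Dirichlet(11/2, 4, 16/5, 9/5, 13/2)
obs 5: x=0 → posterior Dirichlet(13/2, 4, 16/5, 9/5, 13/2)

3/17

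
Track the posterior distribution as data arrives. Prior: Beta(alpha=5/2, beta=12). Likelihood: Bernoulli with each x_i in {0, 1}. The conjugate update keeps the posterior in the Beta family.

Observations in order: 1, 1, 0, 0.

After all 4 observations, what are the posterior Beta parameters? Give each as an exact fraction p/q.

obs 1: x=1 → posterior Beta(7/2, 12)
obs 2: x=1 → posterior Beta(9/2, 12)
obs 3: x=0 → posterior Beta(9/2, 13)
obs 4: x=0 → posterior Beta(9/2, 14)

alpha=9/2, beta=14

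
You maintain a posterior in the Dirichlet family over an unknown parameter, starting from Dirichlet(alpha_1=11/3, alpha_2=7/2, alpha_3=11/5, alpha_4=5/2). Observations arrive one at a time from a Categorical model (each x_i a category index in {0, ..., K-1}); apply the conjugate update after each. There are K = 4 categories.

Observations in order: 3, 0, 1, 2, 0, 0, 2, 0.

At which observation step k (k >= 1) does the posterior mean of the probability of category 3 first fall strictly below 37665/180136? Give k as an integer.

obs 1: x=3 → posterior Dirichlet(11/3, 7/2, 11/5, 7/2)
obs 2: x=0 → posterior Dirichlet(14/3, 7/2, 11/5, 7/2)
obs 3: x=1 → posterior Dirichlet(14/3, 9/2, 11/5, 7/2)
obs 4: x=2 → posterior Dirichlet(14/3, 9/2, 16/5, 7/2)
obs 5: x=0 → posterior Dirichlet(17/3, 9/2, 16/5, 7/2)
obs 6: x=0 → posterior Dirichlet(20/3, 9/2, 16/5, 7/2)
obs 7: x=2 → posterior Dirichlet(20/3, 9/2, 21/5, 7/2)
obs 8: x=0 → posterior Dirichlet(23/3, 9/2, 21/5, 7/2)

k = 5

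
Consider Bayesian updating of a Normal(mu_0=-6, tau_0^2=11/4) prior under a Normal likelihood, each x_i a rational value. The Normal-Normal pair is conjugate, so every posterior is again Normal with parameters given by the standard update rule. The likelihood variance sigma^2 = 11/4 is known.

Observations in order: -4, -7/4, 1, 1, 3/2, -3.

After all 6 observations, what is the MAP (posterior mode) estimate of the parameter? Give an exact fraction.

obs 1: x=-4 → posterior Normal(-5, 11/8)
obs 2: x=-7/4 → posterior Normal(-47/12, 11/12)
obs 3: x=1 → posterior Normal(-43/16, 11/16)
obs 4: x=1 → posterior Normal(-39/20, 11/20)
obs 5: x=3/2 → posterior Normal(-11/8, 11/24)
obs 6: x=-3 → posterior Normal(-45/28, 11/28)

-45/28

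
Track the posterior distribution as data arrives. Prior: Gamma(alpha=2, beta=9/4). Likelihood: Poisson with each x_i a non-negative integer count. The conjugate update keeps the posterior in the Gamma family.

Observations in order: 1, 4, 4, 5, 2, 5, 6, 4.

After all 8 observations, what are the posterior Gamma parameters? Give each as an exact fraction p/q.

obs 1: x=1 → posterior Gamma(3, 13/4)
obs 2: x=4 → posterior Gamma(7, 17/4)
obs 3: x=4 → posterior Gamma(11, 21/4)
obs 4: x=5 → posterior Gamma(16, 25/4)
obs 5: x=2 → posterior Gamma(18, 29/4)
obs 6: x=5 → posterior Gamma(23, 33/4)
obs 7: x=6 → posterior Gamma(29, 37/4)
obs 8: x=4 → posterior Gamma(33, 41/4)

alpha=33, beta=41/4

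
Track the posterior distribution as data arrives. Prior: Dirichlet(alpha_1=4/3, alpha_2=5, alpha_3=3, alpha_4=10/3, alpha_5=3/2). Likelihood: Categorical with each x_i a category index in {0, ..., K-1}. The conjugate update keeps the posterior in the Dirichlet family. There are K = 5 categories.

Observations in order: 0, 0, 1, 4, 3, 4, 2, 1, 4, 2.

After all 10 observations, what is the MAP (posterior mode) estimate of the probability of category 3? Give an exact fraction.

obs 1: x=0 → posterior Dirichlet(7/3, 5, 3, 10/3, 3/2)
obs 2: x=0 → posterior Dirichlet(10/3, 5, 3, 10/3, 3/2)
obs 3: x=1 → posterior Dirichlet(10/3, 6, 3, 10/3, 3/2)
obs 4: x=4 → posterior Dirichlet(10/3, 6, 3, 10/3, 5/2)
obs 5: x=3 → posterior Dirichlet(10/3, 6, 3, 13/3, 5/2)
obs 6: x=4 → posterior Dirichlet(10/3, 6, 3, 13/3, 7/2)
obs 7: x=2 → posterior Dirichlet(10/3, 6, 4, 13/3, 7/2)
obs 8: x=1 → posterior Dirichlet(10/3, 7, 4, 13/3, 7/2)
obs 9: x=4 → posterior Dirichlet(10/3, 7, 4, 13/3, 9/2)
obs 10: x=2 → posterior Dirichlet(10/3, 7, 5, 13/3, 9/2)

4/23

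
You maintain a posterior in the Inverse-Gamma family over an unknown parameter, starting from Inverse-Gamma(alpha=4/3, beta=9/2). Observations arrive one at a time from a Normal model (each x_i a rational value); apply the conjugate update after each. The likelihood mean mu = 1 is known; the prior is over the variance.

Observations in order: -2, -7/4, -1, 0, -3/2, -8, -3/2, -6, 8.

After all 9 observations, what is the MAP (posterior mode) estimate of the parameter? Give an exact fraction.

10659/656

obs 1: x=-2 → posterior Inverse-Gamma(11/6, 9)
obs 2: x=-7/4 → posterior Inverse-Gamma(7/3, 409/32)
obs 3: x=-1 → posterior Inverse-Gamma(17/6, 473/32)
obs 4: x=0 → posterior Inverse-Gamma(10/3, 489/32)
obs 5: x=-3/2 → posterior Inverse-Gamma(23/6, 589/32)
obs 6: x=-8 → posterior Inverse-Gamma(13/3, 1885/32)
obs 7: x=-3/2 → posterior Inverse-Gamma(29/6, 1985/32)
obs 8: x=-6 → posterior Inverse-Gamma(16/3, 2769/32)
obs 9: x=8 → posterior Inverse-Gamma(35/6, 3553/32)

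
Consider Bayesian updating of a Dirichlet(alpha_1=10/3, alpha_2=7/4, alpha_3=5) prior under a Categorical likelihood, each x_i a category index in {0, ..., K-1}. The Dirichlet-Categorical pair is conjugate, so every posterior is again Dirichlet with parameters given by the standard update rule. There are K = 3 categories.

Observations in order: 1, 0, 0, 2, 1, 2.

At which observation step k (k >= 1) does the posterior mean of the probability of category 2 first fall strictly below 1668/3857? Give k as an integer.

obs 1: x=1 → posterior Dirichlet(10/3, 11/4, 5)
obs 2: x=0 → posterior Dirichlet(13/3, 11/4, 5)
obs 3: x=0 → posterior Dirichlet(16/3, 11/4, 5)
obs 4: x=2 → posterior Dirichlet(16/3, 11/4, 6)
obs 5: x=1 → posterior Dirichlet(16/3, 15/4, 6)
obs 6: x=2 → posterior Dirichlet(16/3, 15/4, 7)

k = 2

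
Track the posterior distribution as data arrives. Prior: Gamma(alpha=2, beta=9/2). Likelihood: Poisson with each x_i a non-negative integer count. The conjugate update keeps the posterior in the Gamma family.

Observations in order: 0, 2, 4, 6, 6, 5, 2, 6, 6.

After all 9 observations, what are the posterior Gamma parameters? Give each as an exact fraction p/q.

alpha=39, beta=27/2

obs 1: x=0 → posterior Gamma(2, 11/2)
obs 2: x=2 → posterior Gamma(4, 13/2)
obs 3: x=4 → posterior Gamma(8, 15/2)
obs 4: x=6 → posterior Gamma(14, 17/2)
obs 5: x=6 → posterior Gamma(20, 19/2)
obs 6: x=5 → posterior Gamma(25, 21/2)
obs 7: x=2 → posterior Gamma(27, 23/2)
obs 8: x=6 → posterior Gamma(33, 25/2)
obs 9: x=6 → posterior Gamma(39, 27/2)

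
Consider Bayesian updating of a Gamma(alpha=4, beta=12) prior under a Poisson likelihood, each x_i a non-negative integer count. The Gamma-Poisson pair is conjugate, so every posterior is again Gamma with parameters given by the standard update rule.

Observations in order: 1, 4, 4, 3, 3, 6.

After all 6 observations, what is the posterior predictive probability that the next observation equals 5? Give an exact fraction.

obs 1: x=1 → posterior Gamma(5, 13)
obs 2: x=4 → posterior Gamma(9, 14)
obs 3: x=4 → posterior Gamma(13, 15)
obs 4: x=3 → posterior Gamma(16, 16)
obs 5: x=3 → posterior Gamma(19, 17)
obs 6: x=6 → posterior Gamma(25, 18)

2860648724595548391988159515029667840/230466617897195215045509519405933293401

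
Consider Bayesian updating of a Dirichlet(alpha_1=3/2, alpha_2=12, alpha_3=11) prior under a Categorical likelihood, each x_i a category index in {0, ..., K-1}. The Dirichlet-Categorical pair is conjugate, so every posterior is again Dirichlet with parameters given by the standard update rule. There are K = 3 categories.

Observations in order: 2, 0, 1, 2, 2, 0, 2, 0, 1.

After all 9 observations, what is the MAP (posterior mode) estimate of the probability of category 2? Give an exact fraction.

obs 1: x=2 → posterior Dirichlet(3/2, 12, 12)
obs 2: x=0 → posterior Dirichlet(5/2, 12, 12)
obs 3: x=1 → posterior Dirichlet(5/2, 13, 12)
obs 4: x=2 → posterior Dirichlet(5/2, 13, 13)
obs 5: x=2 → posterior Dirichlet(5/2, 13, 14)
obs 6: x=0 → posterior Dirichlet(7/2, 13, 14)
obs 7: x=2 → posterior Dirichlet(7/2, 13, 15)
obs 8: x=0 → posterior Dirichlet(9/2, 13, 15)
obs 9: x=1 → posterior Dirichlet(9/2, 14, 15)

28/61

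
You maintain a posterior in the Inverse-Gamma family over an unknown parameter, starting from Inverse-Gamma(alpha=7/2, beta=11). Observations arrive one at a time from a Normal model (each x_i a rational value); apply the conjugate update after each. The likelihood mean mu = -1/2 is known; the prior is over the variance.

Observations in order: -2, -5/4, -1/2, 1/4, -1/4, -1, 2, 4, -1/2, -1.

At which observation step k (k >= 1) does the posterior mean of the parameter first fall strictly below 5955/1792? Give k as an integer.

obs 1: x=-2 → posterior Inverse-Gamma(4, 97/8)
obs 2: x=-5/4 → posterior Inverse-Gamma(9/2, 397/32)
obs 3: x=-1/2 → posterior Inverse-Gamma(5, 397/32)
obs 4: x=1/4 → posterior Inverse-Gamma(11/2, 203/16)
obs 5: x=-1/4 → posterior Inverse-Gamma(6, 407/32)
obs 6: x=-1 → posterior Inverse-Gamma(13/2, 411/32)
obs 7: x=2 → posterior Inverse-Gamma(7, 511/32)
obs 8: x=4 → posterior Inverse-Gamma(15/2, 835/32)
obs 9: x=-1/2 → posterior Inverse-Gamma(8, 835/32)
obs 10: x=-1 → posterior Inverse-Gamma(17/2, 839/32)

k = 3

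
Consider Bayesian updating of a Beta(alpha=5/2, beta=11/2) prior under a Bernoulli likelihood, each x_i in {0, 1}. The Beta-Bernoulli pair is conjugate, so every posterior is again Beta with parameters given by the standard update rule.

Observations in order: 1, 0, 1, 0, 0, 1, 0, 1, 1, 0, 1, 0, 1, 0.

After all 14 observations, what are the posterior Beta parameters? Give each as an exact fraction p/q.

alpha=19/2, beta=25/2

obs 1: x=1 → posterior Beta(7/2, 11/2)
obs 2: x=0 → posterior Beta(7/2, 13/2)
obs 3: x=1 → posterior Beta(9/2, 13/2)
obs 4: x=0 → posterior Beta(9/2, 15/2)
obs 5: x=0 → posterior Beta(9/2, 17/2)
obs 6: x=1 → posterior Beta(11/2, 17/2)
obs 7: x=0 → posterior Beta(11/2, 19/2)
obs 8: x=1 → posterior Beta(13/2, 19/2)
obs 9: x=1 → posterior Beta(15/2, 19/2)
obs 10: x=0 → posterior Beta(15/2, 21/2)
obs 11: x=1 → posterior Beta(17/2, 21/2)
obs 12: x=0 → posterior Beta(17/2, 23/2)
obs 13: x=1 → posterior Beta(19/2, 23/2)
obs 14: x=0 → posterior Beta(19/2, 25/2)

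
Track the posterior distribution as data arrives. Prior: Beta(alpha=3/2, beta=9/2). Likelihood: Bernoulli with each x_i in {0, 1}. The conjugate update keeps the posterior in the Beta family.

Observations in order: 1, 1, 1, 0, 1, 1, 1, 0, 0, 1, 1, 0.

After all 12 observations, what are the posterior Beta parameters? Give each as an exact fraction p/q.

alpha=19/2, beta=17/2

obs 1: x=1 → posterior Beta(5/2, 9/2)
obs 2: x=1 → posterior Beta(7/2, 9/2)
obs 3: x=1 → posterior Beta(9/2, 9/2)
obs 4: x=0 → posterior Beta(9/2, 11/2)
obs 5: x=1 → posterior Beta(11/2, 11/2)
obs 6: x=1 → posterior Beta(13/2, 11/2)
obs 7: x=1 → posterior Beta(15/2, 11/2)
obs 8: x=0 → posterior Beta(15/2, 13/2)
obs 9: x=0 → posterior Beta(15/2, 15/2)
obs 10: x=1 → posterior Beta(17/2, 15/2)
obs 11: x=1 → posterior Beta(19/2, 15/2)
obs 12: x=0 → posterior Beta(19/2, 17/2)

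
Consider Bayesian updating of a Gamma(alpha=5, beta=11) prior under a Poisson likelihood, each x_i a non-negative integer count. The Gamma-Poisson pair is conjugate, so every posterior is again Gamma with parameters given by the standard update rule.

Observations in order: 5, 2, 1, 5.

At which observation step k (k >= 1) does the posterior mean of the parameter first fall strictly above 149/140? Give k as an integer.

k = 4

obs 1: x=5 → posterior Gamma(10, 12)
obs 2: x=2 → posterior Gamma(12, 13)
obs 3: x=1 → posterior Gamma(13, 14)
obs 4: x=5 → posterior Gamma(18, 15)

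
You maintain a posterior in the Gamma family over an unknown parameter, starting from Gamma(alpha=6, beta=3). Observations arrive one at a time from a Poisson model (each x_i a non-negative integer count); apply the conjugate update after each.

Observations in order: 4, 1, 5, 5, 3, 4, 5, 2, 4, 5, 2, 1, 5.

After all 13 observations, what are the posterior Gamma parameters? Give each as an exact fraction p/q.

obs 1: x=4 → posterior Gamma(10, 4)
obs 2: x=1 → posterior Gamma(11, 5)
obs 3: x=5 → posterior Gamma(16, 6)
obs 4: x=5 → posterior Gamma(21, 7)
obs 5: x=3 → posterior Gamma(24, 8)
obs 6: x=4 → posterior Gamma(28, 9)
obs 7: x=5 → posterior Gamma(33, 10)
obs 8: x=2 → posterior Gamma(35, 11)
obs 9: x=4 → posterior Gamma(39, 12)
obs 10: x=5 → posterior Gamma(44, 13)
obs 11: x=2 → posterior Gamma(46, 14)
obs 12: x=1 → posterior Gamma(47, 15)
obs 13: x=5 → posterior Gamma(52, 16)

alpha=52, beta=16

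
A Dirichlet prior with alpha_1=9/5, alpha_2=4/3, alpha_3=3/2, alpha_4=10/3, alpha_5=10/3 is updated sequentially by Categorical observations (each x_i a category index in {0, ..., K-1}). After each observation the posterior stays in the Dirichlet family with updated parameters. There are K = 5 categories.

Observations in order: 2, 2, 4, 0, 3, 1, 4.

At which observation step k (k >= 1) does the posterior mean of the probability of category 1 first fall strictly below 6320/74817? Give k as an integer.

obs 1: x=2 → posterior Dirichlet(9/5, 4/3, 5/2, 10/3, 10/3)
obs 2: x=2 → posterior Dirichlet(9/5, 4/3, 7/2, 10/3, 10/3)
obs 3: x=4 → posterior Dirichlet(9/5, 4/3, 7/2, 10/3, 13/3)
obs 4: x=0 → posterior Dirichlet(14/5, 4/3, 7/2, 10/3, 13/3)
obs 5: x=3 → posterior Dirichlet(14/5, 4/3, 7/2, 13/3, 13/3)
obs 6: x=1 → posterior Dirichlet(14/5, 7/3, 7/2, 13/3, 13/3)
obs 7: x=4 → posterior Dirichlet(14/5, 7/3, 7/2, 13/3, 16/3)

k = 5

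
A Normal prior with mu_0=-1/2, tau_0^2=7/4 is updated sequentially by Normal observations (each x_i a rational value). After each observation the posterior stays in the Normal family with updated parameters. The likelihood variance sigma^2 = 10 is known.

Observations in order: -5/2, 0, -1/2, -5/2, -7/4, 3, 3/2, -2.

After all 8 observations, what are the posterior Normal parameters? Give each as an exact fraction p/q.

mu_0=-71/128, tau_0^2=35/48

obs 1: x=-5/2 → posterior Normal(-75/94, 70/47)
obs 2: x=0 → posterior Normal(-25/36, 35/27)
obs 3: x=-1/2 → posterior Normal(-41/61, 70/61)
obs 4: x=-5/2 → posterior Normal(-117/136, 35/34)
obs 5: x=-7/4 → posterior Normal(-283/300, 14/15)
obs 6: x=3 → posterior Normal(-199/328, 35/41)
obs 7: x=3/2 → posterior Normal(-157/356, 70/89)
obs 8: x=-2 → posterior Normal(-71/128, 35/48)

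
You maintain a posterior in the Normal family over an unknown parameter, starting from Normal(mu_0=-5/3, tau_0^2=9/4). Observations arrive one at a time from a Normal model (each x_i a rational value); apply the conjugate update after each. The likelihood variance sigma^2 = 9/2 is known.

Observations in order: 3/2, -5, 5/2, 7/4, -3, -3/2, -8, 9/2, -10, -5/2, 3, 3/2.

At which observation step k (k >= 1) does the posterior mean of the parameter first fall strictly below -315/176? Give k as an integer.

k = 9

obs 1: x=3/2 → posterior Normal(-11/18, 3/2)
obs 2: x=-5 → posterior Normal(-41/24, 9/8)
obs 3: x=5/2 → posterior Normal(-13/15, 9/10)
obs 4: x=7/4 → posterior Normal(-31/72, 3/4)
obs 5: x=-3 → posterior Normal(-67/84, 9/14)
obs 6: x=-3/2 → posterior Normal(-85/96, 9/16)
obs 7: x=-8 → posterior Normal(-181/108, 1/2)
obs 8: x=9/2 → posterior Normal(-127/120, 9/20)
obs 9: x=-10 → posterior Normal(-247/132, 9/22)
obs 10: x=-5/2 → posterior Normal(-277/144, 3/8)
obs 11: x=3 → posterior Normal(-241/156, 9/26)
obs 12: x=3/2 → posterior Normal(-223/168, 9/28)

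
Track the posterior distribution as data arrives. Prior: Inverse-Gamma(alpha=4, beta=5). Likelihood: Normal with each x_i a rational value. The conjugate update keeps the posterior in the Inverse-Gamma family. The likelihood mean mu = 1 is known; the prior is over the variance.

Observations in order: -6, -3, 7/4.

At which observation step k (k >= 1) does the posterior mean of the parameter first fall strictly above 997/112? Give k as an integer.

k = 2

obs 1: x=-6 → posterior Inverse-Gamma(9/2, 59/2)
obs 2: x=-3 → posterior Inverse-Gamma(5, 75/2)
obs 3: x=7/4 → posterior Inverse-Gamma(11/2, 1209/32)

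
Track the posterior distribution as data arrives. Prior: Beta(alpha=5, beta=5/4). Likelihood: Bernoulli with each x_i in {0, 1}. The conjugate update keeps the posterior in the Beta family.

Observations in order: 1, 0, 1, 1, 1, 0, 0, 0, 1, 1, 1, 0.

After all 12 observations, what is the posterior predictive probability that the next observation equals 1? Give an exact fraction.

obs 1: x=1 → posterior Beta(6, 5/4)
obs 2: x=0 → posterior Beta(6, 9/4)
obs 3: x=1 → posterior Beta(7, 9/4)
obs 4: x=1 → posterior Beta(8, 9/4)
obs 5: x=1 → posterior Beta(9, 9/4)
obs 6: x=0 → posterior Beta(9, 13/4)
obs 7: x=0 → posterior Beta(9, 17/4)
obs 8: x=0 → posterior Beta(9, 21/4)
obs 9: x=1 → posterior Beta(10, 21/4)
obs 10: x=1 → posterior Beta(11, 21/4)
obs 11: x=1 → posterior Beta(12, 21/4)
obs 12: x=0 → posterior Beta(12, 25/4)

48/73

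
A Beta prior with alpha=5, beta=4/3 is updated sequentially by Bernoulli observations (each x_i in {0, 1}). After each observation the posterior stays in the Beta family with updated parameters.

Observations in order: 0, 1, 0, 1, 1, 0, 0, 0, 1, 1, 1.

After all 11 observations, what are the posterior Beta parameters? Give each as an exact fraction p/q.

alpha=11, beta=19/3

obs 1: x=0 → posterior Beta(5, 7/3)
obs 2: x=1 → posterior Beta(6, 7/3)
obs 3: x=0 → posterior Beta(6, 10/3)
obs 4: x=1 → posterior Beta(7, 10/3)
obs 5: x=1 → posterior Beta(8, 10/3)
obs 6: x=0 → posterior Beta(8, 13/3)
obs 7: x=0 → posterior Beta(8, 16/3)
obs 8: x=0 → posterior Beta(8, 19/3)
obs 9: x=1 → posterior Beta(9, 19/3)
obs 10: x=1 → posterior Beta(10, 19/3)
obs 11: x=1 → posterior Beta(11, 19/3)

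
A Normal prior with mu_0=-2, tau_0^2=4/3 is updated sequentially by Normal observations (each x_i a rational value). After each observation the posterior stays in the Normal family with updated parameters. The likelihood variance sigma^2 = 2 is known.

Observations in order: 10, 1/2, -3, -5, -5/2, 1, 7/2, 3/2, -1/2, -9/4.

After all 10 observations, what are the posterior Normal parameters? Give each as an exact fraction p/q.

mu_0=1/46, tau_0^2=4/23

obs 1: x=10 → posterior Normal(14/5, 4/5)
obs 2: x=1/2 → posterior Normal(15/7, 4/7)
obs 3: x=-3 → posterior Normal(1, 4/9)
obs 4: x=-5 → posterior Normal(-1/11, 4/11)
obs 5: x=-5/2 → posterior Normal(-6/13, 4/13)
obs 6: x=1 → posterior Normal(-4/15, 4/15)
obs 7: x=7/2 → posterior Normal(3/17, 4/17)
obs 8: x=3/2 → posterior Normal(6/19, 4/19)
obs 9: x=-1/2 → posterior Normal(5/21, 4/21)
obs 10: x=-9/4 → posterior Normal(1/46, 4/23)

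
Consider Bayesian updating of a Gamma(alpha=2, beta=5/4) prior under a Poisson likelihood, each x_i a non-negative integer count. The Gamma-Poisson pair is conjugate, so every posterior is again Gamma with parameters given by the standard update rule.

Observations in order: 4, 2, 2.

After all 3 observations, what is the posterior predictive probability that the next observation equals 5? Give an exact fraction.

590412037661095936/9731759797564526043

obs 1: x=4 → posterior Gamma(6, 9/4)
obs 2: x=2 → posterior Gamma(8, 13/4)
obs 3: x=2 → posterior Gamma(10, 17/4)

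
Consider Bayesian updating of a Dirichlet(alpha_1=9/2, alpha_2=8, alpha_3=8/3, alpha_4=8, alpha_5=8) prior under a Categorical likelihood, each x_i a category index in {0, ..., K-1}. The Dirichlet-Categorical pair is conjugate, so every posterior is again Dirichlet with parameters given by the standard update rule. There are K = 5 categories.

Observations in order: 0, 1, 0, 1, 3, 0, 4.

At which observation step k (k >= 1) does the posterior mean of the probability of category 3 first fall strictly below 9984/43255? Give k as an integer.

obs 1: x=0 → posterior Dirichlet(11/2, 8, 8/3, 8, 8)
obs 2: x=1 → posterior Dirichlet(11/2, 9, 8/3, 8, 8)
obs 3: x=0 → posterior Dirichlet(13/2, 9, 8/3, 8, 8)
obs 4: x=1 → posterior Dirichlet(13/2, 10, 8/3, 8, 8)
obs 5: x=3 → posterior Dirichlet(13/2, 10, 8/3, 9, 8)
obs 6: x=0 → posterior Dirichlet(15/2, 10, 8/3, 9, 8)
obs 7: x=4 → posterior Dirichlet(15/2, 10, 8/3, 9, 9)

k = 4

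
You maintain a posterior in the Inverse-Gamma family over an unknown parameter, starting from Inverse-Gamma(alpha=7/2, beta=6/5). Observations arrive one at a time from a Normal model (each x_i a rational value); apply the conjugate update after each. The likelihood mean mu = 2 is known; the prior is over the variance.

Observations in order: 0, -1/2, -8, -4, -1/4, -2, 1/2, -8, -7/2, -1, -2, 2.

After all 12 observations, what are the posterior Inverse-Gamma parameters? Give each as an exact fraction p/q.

obs 1: x=0 → posterior Inverse-Gamma(4, 16/5)
obs 2: x=-1/2 → posterior Inverse-Gamma(9/2, 253/40)
obs 3: x=-8 → posterior Inverse-Gamma(5, 2253/40)
obs 4: x=-4 → posterior Inverse-Gamma(11/2, 2973/40)
obs 5: x=-1/4 → posterior Inverse-Gamma(6, 12297/160)
obs 6: x=-2 → posterior Inverse-Gamma(13/2, 13577/160)
obs 7: x=1/2 → posterior Inverse-Gamma(7, 13757/160)
obs 8: x=-8 → posterior Inverse-Gamma(15/2, 21757/160)
obs 9: x=-7/2 → posterior Inverse-Gamma(8, 24177/160)
obs 10: x=-1 → posterior Inverse-Gamma(17/2, 24897/160)
obs 11: x=-2 → posterior Inverse-Gamma(9, 26177/160)
obs 12: x=2 → posterior Inverse-Gamma(19/2, 26177/160)

alpha=19/2, beta=26177/160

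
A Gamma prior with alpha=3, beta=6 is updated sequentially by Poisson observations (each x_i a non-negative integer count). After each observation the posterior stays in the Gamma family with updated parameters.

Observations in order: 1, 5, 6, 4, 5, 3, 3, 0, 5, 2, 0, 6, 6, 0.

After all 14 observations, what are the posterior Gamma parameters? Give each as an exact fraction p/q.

alpha=49, beta=20

obs 1: x=1 → posterior Gamma(4, 7)
obs 2: x=5 → posterior Gamma(9, 8)
obs 3: x=6 → posterior Gamma(15, 9)
obs 4: x=4 → posterior Gamma(19, 10)
obs 5: x=5 → posterior Gamma(24, 11)
obs 6: x=3 → posterior Gamma(27, 12)
obs 7: x=3 → posterior Gamma(30, 13)
obs 8: x=0 → posterior Gamma(30, 14)
obs 9: x=5 → posterior Gamma(35, 15)
obs 10: x=2 → posterior Gamma(37, 16)
obs 11: x=0 → posterior Gamma(37, 17)
obs 12: x=6 → posterior Gamma(43, 18)
obs 13: x=6 → posterior Gamma(49, 19)
obs 14: x=0 → posterior Gamma(49, 20)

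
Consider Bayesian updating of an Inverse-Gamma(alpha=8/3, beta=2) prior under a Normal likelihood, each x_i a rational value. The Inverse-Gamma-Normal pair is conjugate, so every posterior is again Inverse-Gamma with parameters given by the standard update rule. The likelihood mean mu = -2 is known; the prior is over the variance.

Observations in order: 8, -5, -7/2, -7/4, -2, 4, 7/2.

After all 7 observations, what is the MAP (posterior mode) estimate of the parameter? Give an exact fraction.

obs 1: x=8 → posterior Inverse-Gamma(19/6, 52)
obs 2: x=-5 → posterior Inverse-Gamma(11/3, 113/2)
obs 3: x=-7/2 → posterior Inverse-Gamma(25/6, 461/8)
obs 4: x=-7/4 → posterior Inverse-Gamma(14/3, 1845/32)
obs 5: x=-2 → posterior Inverse-Gamma(31/6, 1845/32)
obs 6: x=4 → posterior Inverse-Gamma(17/3, 2421/32)
obs 7: x=7/2 → posterior Inverse-Gamma(37/6, 2905/32)

8715/688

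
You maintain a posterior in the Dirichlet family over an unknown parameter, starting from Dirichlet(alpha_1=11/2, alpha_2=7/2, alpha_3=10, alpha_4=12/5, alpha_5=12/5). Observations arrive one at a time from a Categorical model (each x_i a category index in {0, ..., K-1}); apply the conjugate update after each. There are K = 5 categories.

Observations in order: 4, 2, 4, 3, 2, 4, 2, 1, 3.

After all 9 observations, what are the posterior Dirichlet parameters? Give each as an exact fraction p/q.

alpha_1=11/2, alpha_2=9/2, alpha_3=13, alpha_4=22/5, alpha_5=27/5

obs 1: x=4 → posterior Dirichlet(11/2, 7/2, 10, 12/5, 17/5)
obs 2: x=2 → posterior Dirichlet(11/2, 7/2, 11, 12/5, 17/5)
obs 3: x=4 → posterior Dirichlet(11/2, 7/2, 11, 12/5, 22/5)
obs 4: x=3 → posterior Dirichlet(11/2, 7/2, 11, 17/5, 22/5)
obs 5: x=2 → posterior Dirichlet(11/2, 7/2, 12, 17/5, 22/5)
obs 6: x=4 → posterior Dirichlet(11/2, 7/2, 12, 17/5, 27/5)
obs 7: x=2 → posterior Dirichlet(11/2, 7/2, 13, 17/5, 27/5)
obs 8: x=1 → posterior Dirichlet(11/2, 9/2, 13, 17/5, 27/5)
obs 9: x=3 → posterior Dirichlet(11/2, 9/2, 13, 22/5, 27/5)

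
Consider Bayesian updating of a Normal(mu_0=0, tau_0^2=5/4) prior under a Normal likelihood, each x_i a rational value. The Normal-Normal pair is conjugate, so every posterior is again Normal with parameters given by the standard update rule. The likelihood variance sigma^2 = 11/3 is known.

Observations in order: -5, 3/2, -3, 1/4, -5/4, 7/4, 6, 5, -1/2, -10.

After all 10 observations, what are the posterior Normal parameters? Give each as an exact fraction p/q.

obs 1: x=-5 → posterior Normal(-75/59, 55/59)
obs 2: x=3/2 → posterior Normal(-105/148, 55/74)
obs 3: x=-3 → posterior Normal(-195/178, 55/89)
obs 4: x=1/4 → posterior Normal(-375/416, 55/104)
obs 5: x=-5/4 → posterior Normal(-225/238, 55/119)
obs 6: x=7/4 → posterior Normal(-345/536, 55/134)
obs 7: x=6 → posterior Normal(15/596, 55/149)
obs 8: x=5 → posterior Normal(315/656, 55/164)
obs 9: x=-1/2 → posterior Normal(285/716, 55/179)
obs 10: x=-10 → posterior Normal(-315/776, 55/194)

mu_0=-315/776, tau_0^2=55/194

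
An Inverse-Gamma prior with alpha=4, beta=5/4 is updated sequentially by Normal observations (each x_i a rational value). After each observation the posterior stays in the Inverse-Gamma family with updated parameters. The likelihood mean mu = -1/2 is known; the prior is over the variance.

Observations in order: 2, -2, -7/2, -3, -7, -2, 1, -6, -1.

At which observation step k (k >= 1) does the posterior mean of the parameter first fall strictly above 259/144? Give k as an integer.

obs 1: x=2 → posterior Inverse-Gamma(9/2, 35/8)
obs 2: x=-2 → posterior Inverse-Gamma(5, 11/2)
obs 3: x=-7/2 → posterior Inverse-Gamma(11/2, 10)
obs 4: x=-3 → posterior Inverse-Gamma(6, 105/8)
obs 5: x=-7 → posterior Inverse-Gamma(13/2, 137/4)
obs 6: x=-2 → posterior Inverse-Gamma(7, 283/8)
obs 7: x=1 → posterior Inverse-Gamma(15/2, 73/2)
obs 8: x=-6 → posterior Inverse-Gamma(8, 413/8)
obs 9: x=-1 → posterior Inverse-Gamma(17/2, 207/4)

k = 3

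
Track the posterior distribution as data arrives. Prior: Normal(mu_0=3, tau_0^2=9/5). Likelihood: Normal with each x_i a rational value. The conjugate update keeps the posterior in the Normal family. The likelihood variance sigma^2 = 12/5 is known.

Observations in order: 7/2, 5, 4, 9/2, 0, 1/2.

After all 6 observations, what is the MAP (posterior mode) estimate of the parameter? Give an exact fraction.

129/44

obs 1: x=7/2 → posterior Normal(45/14, 36/35)
obs 2: x=5 → posterior Normal(15/4, 18/25)
obs 3: x=4 → posterior Normal(99/26, 36/65)
obs 4: x=9/2 → posterior Normal(63/16, 9/20)
obs 5: x=0 → posterior Normal(63/19, 36/95)
obs 6: x=1/2 → posterior Normal(129/44, 18/55)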